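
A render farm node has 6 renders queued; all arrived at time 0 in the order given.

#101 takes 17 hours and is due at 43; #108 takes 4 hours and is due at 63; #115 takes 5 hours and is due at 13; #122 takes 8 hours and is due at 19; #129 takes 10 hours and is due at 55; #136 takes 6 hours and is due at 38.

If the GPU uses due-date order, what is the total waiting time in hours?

EDD (increasing due date): #115 #122 #136 #101 #129 #108.
#115: waits 0, runs 0→5
#122: waits 5, runs 5→13
#136: waits 13, runs 13→19
#101: waits 19, runs 19→36
#129: waits 36, runs 36→46
#108: waits 46, runs 46→50
Sum = 0+5+13+19+36+46 = 119.

119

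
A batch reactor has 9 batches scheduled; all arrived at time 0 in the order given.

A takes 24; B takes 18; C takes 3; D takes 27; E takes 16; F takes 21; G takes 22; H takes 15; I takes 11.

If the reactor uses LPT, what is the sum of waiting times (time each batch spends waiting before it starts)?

LPT (decreasing processing time): D A G F B E H I C.
D: waits 0, runs 0→27
A: waits 27, runs 27→51
G: waits 51, runs 51→73
F: waits 73, runs 73→94
B: waits 94, runs 94→112
E: waits 112, runs 112→128
H: waits 128, runs 128→143
I: waits 143, runs 143→154
C: waits 154, runs 154→157
Sum = 0+27+51+73+94+112+128+143+154 = 782.

782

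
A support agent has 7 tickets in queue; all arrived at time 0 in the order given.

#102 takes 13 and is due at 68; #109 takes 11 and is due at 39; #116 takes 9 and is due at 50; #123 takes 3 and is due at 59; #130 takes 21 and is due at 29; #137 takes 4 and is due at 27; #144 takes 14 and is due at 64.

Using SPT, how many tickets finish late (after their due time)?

1

SPT (increasing processing time): #123 #137 #116 #109 #102 #144 #130.
#123: 0→3, due 59, tardiness 0
#137: 3→7, due 27, tardiness 0
#116: 7→16, due 50, tardiness 0
#109: 16→27, due 39, tardiness 0
#102: 27→40, due 68, tardiness 0
#144: 40→54, due 64, tardiness 0
#130: 54→75, due 29, tardiness 46
Late tickets: 1.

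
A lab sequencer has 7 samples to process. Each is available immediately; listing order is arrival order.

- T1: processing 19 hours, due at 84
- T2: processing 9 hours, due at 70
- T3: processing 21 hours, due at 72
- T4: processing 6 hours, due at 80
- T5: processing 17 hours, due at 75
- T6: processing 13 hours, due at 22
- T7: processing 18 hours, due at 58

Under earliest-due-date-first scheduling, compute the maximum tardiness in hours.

19

EDD (increasing due date): T6 T7 T2 T3 T5 T4 T1.
T6: 0→13, due 22, tardiness 0
T7: 13→31, due 58, tardiness 0
T2: 31→40, due 70, tardiness 0
T3: 40→61, due 72, tardiness 0
T5: 61→78, due 75, tardiness 3
T4: 78→84, due 80, tardiness 4
T1: 84→103, due 84, tardiness 19
Maximum = 19.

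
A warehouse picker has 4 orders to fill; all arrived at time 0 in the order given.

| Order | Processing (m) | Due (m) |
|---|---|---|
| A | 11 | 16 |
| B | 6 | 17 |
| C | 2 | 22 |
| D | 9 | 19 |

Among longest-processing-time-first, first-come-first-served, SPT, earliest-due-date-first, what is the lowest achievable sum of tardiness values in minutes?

LPT (decreasing processing time): A D B C.
A: 0→11, due 16, tardiness 0
D: 11→20, due 19, tardiness 1
B: 20→26, due 17, tardiness 9
C: 26→28, due 22, tardiness 6
Sum = 0+1+9+6 = 16.
FIFO (arrival order): A B C D.
A: 0→11, due 16, tardiness 0
B: 11→17, due 17, tardiness 0
C: 17→19, due 22, tardiness 0
D: 19→28, due 19, tardiness 9
Sum = 0+0+0+9 = 9.
SPT (increasing processing time): C B D A.
C: 0→2, due 22, tardiness 0
B: 2→8, due 17, tardiness 0
D: 8→17, due 19, tardiness 0
A: 17→28, due 16, tardiness 12
Sum = 0+0+0+12 = 12.
EDD (increasing due date): A B D C.
A: 0→11, due 16, tardiness 0
B: 11→17, due 17, tardiness 0
D: 17→26, due 19, tardiness 7
C: 26→28, due 22, tardiness 6
Sum = 0+0+7+6 = 13.
LPT 16, FIFO 9, SPT 12, EDD 13 → minimum 9.

9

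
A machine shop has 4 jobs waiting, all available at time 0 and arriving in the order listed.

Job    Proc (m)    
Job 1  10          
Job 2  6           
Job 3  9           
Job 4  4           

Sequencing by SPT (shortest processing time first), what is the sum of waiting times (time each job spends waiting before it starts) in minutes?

SPT (increasing processing time): Job 4 Job 2 Job 3 Job 1.
Job 4: waits 0, runs 0→4
Job 2: waits 4, runs 4→10
Job 3: waits 10, runs 10→19
Job 1: waits 19, runs 19→29
Sum = 0+4+10+19 = 33.

33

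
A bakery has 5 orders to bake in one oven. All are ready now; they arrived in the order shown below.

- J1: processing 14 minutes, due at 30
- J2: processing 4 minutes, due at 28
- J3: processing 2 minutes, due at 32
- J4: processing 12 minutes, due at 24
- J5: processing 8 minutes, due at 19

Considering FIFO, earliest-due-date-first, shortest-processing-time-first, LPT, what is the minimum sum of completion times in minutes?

FIFO (arrival order): J1 J2 J3 J4 J5.
J1: 0→14
J2: 14→18
J3: 18→20
J4: 20→32
J5: 32→40
Sum = 14+18+20+32+40 = 124.
EDD (increasing due date): J5 J4 J2 J1 J3.
J5: 0→8
J4: 8→20
J2: 20→24
J1: 24→38
J3: 38→40
Sum = 8+20+24+38+40 = 130.
SPT (increasing processing time): J3 J2 J5 J4 J1.
J3: 0→2
J2: 2→6
J5: 6→14
J4: 14→26
J1: 26→40
Sum = 2+6+14+26+40 = 88.
LPT (decreasing processing time): J1 J4 J5 J2 J3.
J1: 0→14
J4: 14→26
J5: 26→34
J2: 34→38
J3: 38→40
Sum = 14+26+34+38+40 = 152.
FIFO 124, EDD 130, SPT 88, LPT 152 → minimum 88.

88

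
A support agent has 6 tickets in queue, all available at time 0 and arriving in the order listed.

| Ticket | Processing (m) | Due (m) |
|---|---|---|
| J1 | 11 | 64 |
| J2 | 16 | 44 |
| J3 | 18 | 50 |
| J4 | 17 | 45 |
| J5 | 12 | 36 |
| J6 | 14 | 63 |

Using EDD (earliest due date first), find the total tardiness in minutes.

EDD (increasing due date): J5 J2 J4 J3 J6 J1.
J5: 0→12, due 36, tardiness 0
J2: 12→28, due 44, tardiness 0
J4: 28→45, due 45, tardiness 0
J3: 45→63, due 50, tardiness 13
J6: 63→77, due 63, tardiness 14
J1: 77→88, due 64, tardiness 24
Sum = 0+0+0+13+14+24 = 51.

51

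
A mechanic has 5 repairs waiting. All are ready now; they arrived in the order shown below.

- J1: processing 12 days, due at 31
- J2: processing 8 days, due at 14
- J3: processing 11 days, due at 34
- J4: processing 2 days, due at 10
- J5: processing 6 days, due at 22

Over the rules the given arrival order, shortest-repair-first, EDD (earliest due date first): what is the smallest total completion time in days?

FIFO (arrival order): J1 J2 J3 J4 J5.
J1: 0→12
J2: 12→20
J3: 20→31
J4: 31→33
J5: 33→39
Sum = 12+20+31+33+39 = 135.
SPT (increasing processing time): J4 J5 J2 J3 J1.
J4: 0→2
J5: 2→8
J2: 8→16
J3: 16→27
J1: 27→39
Sum = 2+8+16+27+39 = 92.
EDD (increasing due date): J4 J2 J5 J1 J3.
J4: 0→2
J2: 2→10
J5: 10→16
J1: 16→28
J3: 28→39
Sum = 2+10+16+28+39 = 95.
FIFO 135, SPT 92, EDD 95 → minimum 92.

92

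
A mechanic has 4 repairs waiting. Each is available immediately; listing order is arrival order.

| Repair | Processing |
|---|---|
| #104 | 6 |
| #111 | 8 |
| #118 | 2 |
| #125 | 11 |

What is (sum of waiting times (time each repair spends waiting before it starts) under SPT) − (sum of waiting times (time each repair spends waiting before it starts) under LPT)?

SPT (increasing processing time): #118 #104 #111 #125.
#118: waits 0, runs 0→2
#104: waits 2, runs 2→8
#111: waits 8, runs 8→16
#125: waits 16, runs 16→27
Sum = 0+2+8+16 = 26.
LPT (decreasing processing time): #125 #111 #104 #118.
#125: waits 0, runs 0→11
#111: waits 11, runs 11→19
#104: waits 19, runs 19→25
#118: waits 25, runs 25→27
Sum = 0+11+19+25 = 55.
Difference = 26 − 55 = -29.

-29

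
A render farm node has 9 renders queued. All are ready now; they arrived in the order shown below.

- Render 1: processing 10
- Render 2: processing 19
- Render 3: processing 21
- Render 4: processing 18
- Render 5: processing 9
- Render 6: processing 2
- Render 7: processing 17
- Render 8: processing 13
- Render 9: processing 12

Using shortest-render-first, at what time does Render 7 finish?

SPT (increasing processing time): Render 6 Render 5 Render 1 Render 9 Render 8 Render 7 Render 4 Render 2 Render 3.
Render 6: 0→2
Render 5: 2→11
Render 1: 11→21
Render 9: 21→33
Render 8: 33→46
Render 7: 46→63

63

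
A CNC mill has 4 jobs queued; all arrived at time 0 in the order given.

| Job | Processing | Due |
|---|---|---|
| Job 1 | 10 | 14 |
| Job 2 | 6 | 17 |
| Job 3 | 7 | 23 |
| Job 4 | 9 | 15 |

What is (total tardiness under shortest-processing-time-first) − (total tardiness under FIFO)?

SPT (increasing processing time): Job 2 Job 3 Job 4 Job 1.
Job 2: 0→6, due 17, tardiness 0
Job 3: 6→13, due 23, tardiness 0
Job 4: 13→22, due 15, tardiness 7
Job 1: 22→32, due 14, tardiness 18
Sum = 0+0+7+18 = 25.
FIFO (arrival order): Job 1 Job 2 Job 3 Job 4.
Job 1: 0→10, due 14, tardiness 0
Job 2: 10→16, due 17, tardiness 0
Job 3: 16→23, due 23, tardiness 0
Job 4: 23→32, due 15, tardiness 17
Sum = 0+0+0+17 = 17.
Difference = 25 − 17 = 8.

8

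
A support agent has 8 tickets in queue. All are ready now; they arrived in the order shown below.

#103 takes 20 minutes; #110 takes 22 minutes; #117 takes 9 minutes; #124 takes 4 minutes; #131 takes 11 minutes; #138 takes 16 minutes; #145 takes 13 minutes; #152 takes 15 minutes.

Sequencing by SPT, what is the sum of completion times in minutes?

396

SPT (increasing processing time): #124 #117 #131 #145 #152 #138 #103 #110.
#124: 0→4
#117: 4→13
#131: 13→24
#145: 24→37
#152: 37→52
#138: 52→68
#103: 68→88
#110: 88→110
Sum = 4+13+24+37+52+68+88+110 = 396.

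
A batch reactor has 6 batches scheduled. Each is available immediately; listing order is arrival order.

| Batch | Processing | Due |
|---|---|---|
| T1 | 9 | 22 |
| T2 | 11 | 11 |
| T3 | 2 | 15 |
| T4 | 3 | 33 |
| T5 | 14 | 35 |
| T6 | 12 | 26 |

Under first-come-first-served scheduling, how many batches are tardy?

4

FIFO (arrival order): T1 T2 T3 T4 T5 T6.
T1: 0→9, due 22, tardiness 0
T2: 9→20, due 11, tardiness 9
T3: 20→22, due 15, tardiness 7
T4: 22→25, due 33, tardiness 0
T5: 25→39, due 35, tardiness 4
T6: 39→51, due 26, tardiness 25
Late batches: 4.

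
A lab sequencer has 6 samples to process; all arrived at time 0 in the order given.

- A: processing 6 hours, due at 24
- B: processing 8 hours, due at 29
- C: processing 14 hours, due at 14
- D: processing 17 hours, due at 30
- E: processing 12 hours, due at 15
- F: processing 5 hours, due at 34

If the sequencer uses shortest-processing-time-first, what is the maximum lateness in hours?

32

SPT (increasing processing time): F A B E C D.
F: 0→5, due 34, lateness -29
A: 5→11, due 24, lateness -13
B: 11→19, due 29, lateness -10
E: 19→31, due 15, lateness 16
C: 31→45, due 14, lateness 31
D: 45→62, due 30, lateness 32
Maximum = 32.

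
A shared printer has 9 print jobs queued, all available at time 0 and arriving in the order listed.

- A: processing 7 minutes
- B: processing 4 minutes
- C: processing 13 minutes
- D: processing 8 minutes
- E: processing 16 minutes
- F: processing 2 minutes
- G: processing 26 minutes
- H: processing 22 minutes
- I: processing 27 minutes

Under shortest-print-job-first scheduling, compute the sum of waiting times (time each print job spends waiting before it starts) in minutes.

SPT (increasing processing time): F B A D C E H G I.
F: waits 0, runs 0→2
B: waits 2, runs 2→6
A: waits 6, runs 6→13
D: waits 13, runs 13→21
C: waits 21, runs 21→34
E: waits 34, runs 34→50
H: waits 50, runs 50→72
G: waits 72, runs 72→98
I: waits 98, runs 98→125
Sum = 0+2+6+13+21+34+50+72+98 = 296.

296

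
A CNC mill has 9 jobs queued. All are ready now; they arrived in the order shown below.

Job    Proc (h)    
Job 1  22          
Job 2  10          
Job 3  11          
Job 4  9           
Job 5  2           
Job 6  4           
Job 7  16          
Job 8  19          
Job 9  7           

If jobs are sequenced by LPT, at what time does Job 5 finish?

100

LPT (decreasing processing time): Job 1 Job 8 Job 7 Job 3 Job 2 Job 4 Job 9 Job 6 Job 5.
Job 1: 0→22
Job 8: 22→41
Job 7: 41→57
Job 3: 57→68
Job 2: 68→78
Job 4: 78→87
Job 9: 87→94
Job 6: 94→98
Job 5: 98→100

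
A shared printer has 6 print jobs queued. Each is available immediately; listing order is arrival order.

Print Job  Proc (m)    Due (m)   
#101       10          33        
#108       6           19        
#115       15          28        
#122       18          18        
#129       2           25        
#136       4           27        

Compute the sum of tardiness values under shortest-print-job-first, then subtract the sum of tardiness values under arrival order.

SPT (increasing processing time): #129 #136 #108 #101 #115 #122.
#129: 0→2, due 25, tardiness 0
#136: 2→6, due 27, tardiness 0
#108: 6→12, due 19, tardiness 0
#101: 12→22, due 33, tardiness 0
#115: 22→37, due 28, tardiness 9
#122: 37→55, due 18, tardiness 37
Sum = 0+0+0+0+9+37 = 46.
FIFO (arrival order): #101 #108 #115 #122 #129 #136.
#101: 0→10, due 33, tardiness 0
#108: 10→16, due 19, tardiness 0
#115: 16→31, due 28, tardiness 3
#122: 31→49, due 18, tardiness 31
#129: 49→51, due 25, tardiness 26
#136: 51→55, due 27, tardiness 28
Sum = 0+0+3+31+26+28 = 88.
Difference = 46 − 88 = -42.

-42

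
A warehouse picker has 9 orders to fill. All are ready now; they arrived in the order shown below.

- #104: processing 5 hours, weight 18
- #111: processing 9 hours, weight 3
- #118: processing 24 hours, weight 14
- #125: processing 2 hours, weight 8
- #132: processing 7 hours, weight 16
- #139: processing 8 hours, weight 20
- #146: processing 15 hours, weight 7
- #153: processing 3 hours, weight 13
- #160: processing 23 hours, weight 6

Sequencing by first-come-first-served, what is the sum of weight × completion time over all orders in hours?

4851

FIFO (arrival order): #104 #111 #118 #125 #132 #139 #146 #153 #160.
#104: finishes 5, weight 18, w·C = 90
#111: finishes 14, weight 3, w·C = 42
#118: finishes 38, weight 14, w·C = 532
#125: finishes 40, weight 8, w·C = 320
#132: finishes 47, weight 16, w·C = 752
#139: finishes 55, weight 20, w·C = 1100
#146: finishes 70, weight 7, w·C = 490
#153: finishes 73, weight 13, w·C = 949
#160: finishes 96, weight 6, w·C = 576
Sum = 90+42+532+320+752+1100+490+949+576 = 4851.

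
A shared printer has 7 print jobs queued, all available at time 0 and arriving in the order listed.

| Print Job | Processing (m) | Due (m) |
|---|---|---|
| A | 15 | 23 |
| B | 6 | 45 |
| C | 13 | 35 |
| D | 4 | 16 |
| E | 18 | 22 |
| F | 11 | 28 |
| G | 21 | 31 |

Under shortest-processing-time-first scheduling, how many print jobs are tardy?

SPT (increasing processing time): D B F C A E G.
D: 0→4, due 16, tardiness 0
B: 4→10, due 45, tardiness 0
F: 10→21, due 28, tardiness 0
C: 21→34, due 35, tardiness 0
A: 34→49, due 23, tardiness 26
E: 49→67, due 22, tardiness 45
G: 67→88, due 31, tardiness 57
Late print jobs: 3.

3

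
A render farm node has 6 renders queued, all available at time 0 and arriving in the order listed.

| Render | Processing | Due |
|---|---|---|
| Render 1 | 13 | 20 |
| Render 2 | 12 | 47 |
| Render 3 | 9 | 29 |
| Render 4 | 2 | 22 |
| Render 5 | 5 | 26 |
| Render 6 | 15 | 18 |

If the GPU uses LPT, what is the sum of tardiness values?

LPT (decreasing processing time): Render 6 Render 1 Render 2 Render 3 Render 5 Render 4.
Render 6: 0→15, due 18, tardiness 0
Render 1: 15→28, due 20, tardiness 8
Render 2: 28→40, due 47, tardiness 0
Render 3: 40→49, due 29, tardiness 20
Render 5: 49→54, due 26, tardiness 28
Render 4: 54→56, due 22, tardiness 34
Sum = 0+8+0+20+28+34 = 90.

90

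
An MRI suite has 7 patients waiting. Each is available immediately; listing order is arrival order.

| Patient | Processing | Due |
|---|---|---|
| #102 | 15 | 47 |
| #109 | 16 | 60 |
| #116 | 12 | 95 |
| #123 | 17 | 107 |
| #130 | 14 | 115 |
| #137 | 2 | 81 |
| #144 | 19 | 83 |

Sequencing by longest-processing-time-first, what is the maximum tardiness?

LPT (decreasing processing time): #144 #123 #109 #102 #130 #116 #137.
#144: 0→19, due 83, tardiness 0
#123: 19→36, due 107, tardiness 0
#109: 36→52, due 60, tardiness 0
#102: 52→67, due 47, tardiness 20
#130: 67→81, due 115, tardiness 0
#116: 81→93, due 95, tardiness 0
#137: 93→95, due 81, tardiness 14
Maximum = 20.

20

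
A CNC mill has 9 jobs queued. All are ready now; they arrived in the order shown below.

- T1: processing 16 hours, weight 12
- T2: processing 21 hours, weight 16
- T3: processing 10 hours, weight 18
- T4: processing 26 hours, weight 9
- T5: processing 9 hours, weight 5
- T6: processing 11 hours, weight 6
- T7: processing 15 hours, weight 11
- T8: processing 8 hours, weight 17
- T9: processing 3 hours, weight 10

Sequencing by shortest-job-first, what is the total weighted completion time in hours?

SPT (increasing processing time): T9 T8 T5 T3 T6 T7 T1 T2 T4.
T9: finishes 3, weight 10, w·C = 30
T8: finishes 11, weight 17, w·C = 187
T5: finishes 20, weight 5, w·C = 100
T3: finishes 30, weight 18, w·C = 540
T6: finishes 41, weight 6, w·C = 246
T7: finishes 56, weight 11, w·C = 616
T1: finishes 72, weight 12, w·C = 864
T2: finishes 93, weight 16, w·C = 1488
T4: finishes 119, weight 9, w·C = 1071
Sum = 30+187+100+540+246+616+864+1488+1071 = 5142.

5142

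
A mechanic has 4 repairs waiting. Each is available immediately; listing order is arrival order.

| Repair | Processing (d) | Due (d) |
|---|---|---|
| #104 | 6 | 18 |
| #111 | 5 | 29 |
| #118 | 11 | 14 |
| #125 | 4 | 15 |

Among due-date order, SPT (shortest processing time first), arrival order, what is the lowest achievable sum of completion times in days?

EDD (increasing due date): #118 #125 #104 #111.
#118: 0→11
#125: 11→15
#104: 15→21
#111: 21→26
Sum = 11+15+21+26 = 73.
SPT (increasing processing time): #125 #111 #104 #118.
#125: 0→4
#111: 4→9
#104: 9→15
#118: 15→26
Sum = 4+9+15+26 = 54.
FIFO (arrival order): #104 #111 #118 #125.
#104: 0→6
#111: 6→11
#118: 11→22
#125: 22→26
Sum = 6+11+22+26 = 65.
EDD 73, SPT 54, FIFO 65 → minimum 54.

54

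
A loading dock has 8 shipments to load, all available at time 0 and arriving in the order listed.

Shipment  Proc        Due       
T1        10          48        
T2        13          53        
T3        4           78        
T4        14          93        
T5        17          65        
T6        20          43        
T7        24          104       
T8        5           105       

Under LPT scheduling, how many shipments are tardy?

4

LPT (decreasing processing time): T7 T6 T5 T4 T2 T1 T8 T3.
T7: 0→24, due 104, tardiness 0
T6: 24→44, due 43, tardiness 1
T5: 44→61, due 65, tardiness 0
T4: 61→75, due 93, tardiness 0
T2: 75→88, due 53, tardiness 35
T1: 88→98, due 48, tardiness 50
T8: 98→103, due 105, tardiness 0
T3: 103→107, due 78, tardiness 29
Late shipments: 4.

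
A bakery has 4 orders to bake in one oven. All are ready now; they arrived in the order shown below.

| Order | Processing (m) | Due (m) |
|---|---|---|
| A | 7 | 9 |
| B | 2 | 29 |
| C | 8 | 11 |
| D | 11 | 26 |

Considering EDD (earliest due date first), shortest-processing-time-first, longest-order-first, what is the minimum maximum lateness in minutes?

4

EDD (increasing due date): A C D B.
A: 0→7, due 9, lateness -2
C: 7→15, due 11, lateness 4
D: 15→26, due 26, lateness 0
B: 26→28, due 29, lateness -1
Maximum = 4.
SPT (increasing processing time): B A C D.
B: 0→2, due 29, lateness -27
A: 2→9, due 9, lateness 0
C: 9→17, due 11, lateness 6
D: 17→28, due 26, lateness 2
Maximum = 6.
LPT (decreasing processing time): D C A B.
D: 0→11, due 26, lateness -15
C: 11→19, due 11, lateness 8
A: 19→26, due 9, lateness 17
B: 26→28, due 29, lateness -1
Maximum = 17.
EDD 4, SPT 6, LPT 17 → minimum 4.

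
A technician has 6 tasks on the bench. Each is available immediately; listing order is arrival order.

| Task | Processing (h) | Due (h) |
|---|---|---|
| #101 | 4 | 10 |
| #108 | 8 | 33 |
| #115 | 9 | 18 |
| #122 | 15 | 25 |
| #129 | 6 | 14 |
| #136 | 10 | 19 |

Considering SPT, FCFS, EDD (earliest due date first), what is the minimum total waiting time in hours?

96

SPT (increasing processing time): #101 #129 #108 #115 #136 #122.
#101: waits 0, runs 0→4
#129: waits 4, runs 4→10
#108: waits 10, runs 10→18
#115: waits 18, runs 18→27
#136: waits 27, runs 27→37
#122: waits 37, runs 37→52
Sum = 0+4+10+18+27+37 = 96.
FIFO (arrival order): #101 #108 #115 #122 #129 #136.
#101: waits 0, runs 0→4
#108: waits 4, runs 4→12
#115: waits 12, runs 12→21
#122: waits 21, runs 21→36
#129: waits 36, runs 36→42
#136: waits 42, runs 42→52
Sum = 0+4+12+21+36+42 = 115.
EDD (increasing due date): #101 #129 #115 #136 #122 #108.
#101: waits 0, runs 0→4
#129: waits 4, runs 4→10
#115: waits 10, runs 10→19
#136: waits 19, runs 19→29
#122: waits 29, runs 29→44
#108: waits 44, runs 44→52
Sum = 0+4+10+19+29+44 = 106.
SPT 96, FIFO 115, EDD 106 → minimum 96.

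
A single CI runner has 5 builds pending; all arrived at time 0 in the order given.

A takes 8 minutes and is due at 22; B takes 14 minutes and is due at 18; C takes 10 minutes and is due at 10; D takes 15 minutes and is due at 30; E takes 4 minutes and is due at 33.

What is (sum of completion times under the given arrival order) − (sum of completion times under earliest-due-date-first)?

FIFO (arrival order): A B C D E.
A: 0→8
B: 8→22
C: 22→32
D: 32→47
E: 47→51
Sum = 8+22+32+47+51 = 160.
EDD (increasing due date): C B A D E.
C: 0→10
B: 10→24
A: 24→32
D: 32→47
E: 47→51
Sum = 10+24+32+47+51 = 164.
Difference = 160 − 164 = -4.

-4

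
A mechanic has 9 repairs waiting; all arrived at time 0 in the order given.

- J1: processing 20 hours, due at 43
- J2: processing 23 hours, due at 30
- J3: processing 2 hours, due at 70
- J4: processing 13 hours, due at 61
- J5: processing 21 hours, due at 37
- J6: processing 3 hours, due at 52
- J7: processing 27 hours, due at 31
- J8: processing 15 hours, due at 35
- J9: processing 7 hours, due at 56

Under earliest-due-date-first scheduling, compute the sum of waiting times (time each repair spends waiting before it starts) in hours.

EDD (increasing due date): J2 J7 J8 J5 J1 J6 J9 J4 J3.
J2: waits 0, runs 0→23
J7: waits 23, runs 23→50
J8: waits 50, runs 50→65
J5: waits 65, runs 65→86
J1: waits 86, runs 86→106
J6: waits 106, runs 106→109
J9: waits 109, runs 109→116
J4: waits 116, runs 116→129
J3: waits 129, runs 129→131
Sum = 0+23+50+65+86+106+109+116+129 = 684.

684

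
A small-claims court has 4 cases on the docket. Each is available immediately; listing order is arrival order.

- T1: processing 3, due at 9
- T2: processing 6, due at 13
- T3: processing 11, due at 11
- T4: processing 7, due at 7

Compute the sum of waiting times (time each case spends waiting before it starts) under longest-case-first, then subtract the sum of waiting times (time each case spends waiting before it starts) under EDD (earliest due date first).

15

LPT (decreasing processing time): T3 T4 T2 T1.
T3: waits 0, runs 0→11
T4: waits 11, runs 11→18
T2: waits 18, runs 18→24
T1: waits 24, runs 24→27
Sum = 0+11+18+24 = 53.
EDD (increasing due date): T4 T1 T3 T2.
T4: waits 0, runs 0→7
T1: waits 7, runs 7→10
T3: waits 10, runs 10→21
T2: waits 21, runs 21→27
Sum = 0+7+10+21 = 38.
Difference = 53 − 38 = 15.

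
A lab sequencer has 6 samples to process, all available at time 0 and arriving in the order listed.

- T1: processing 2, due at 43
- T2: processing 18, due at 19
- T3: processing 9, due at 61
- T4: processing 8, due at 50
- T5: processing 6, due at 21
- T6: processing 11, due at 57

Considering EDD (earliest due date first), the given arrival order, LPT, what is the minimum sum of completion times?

185

EDD (increasing due date): T2 T5 T1 T4 T6 T3.
T2: 0→18
T5: 18→24
T1: 24→26
T4: 26→34
T6: 34→45
T3: 45→54
Sum = 18+24+26+34+45+54 = 201.
FIFO (arrival order): T1 T2 T3 T4 T5 T6.
T1: 0→2
T2: 2→20
T3: 20→29
T4: 29→37
T5: 37→43
T6: 43→54
Sum = 2+20+29+37+43+54 = 185.
LPT (decreasing processing time): T2 T6 T3 T4 T5 T1.
T2: 0→18
T6: 18→29
T3: 29→38
T4: 38→46
T5: 46→52
T1: 52→54
Sum = 18+29+38+46+52+54 = 237.
EDD 201, FIFO 185, LPT 237 → minimum 185.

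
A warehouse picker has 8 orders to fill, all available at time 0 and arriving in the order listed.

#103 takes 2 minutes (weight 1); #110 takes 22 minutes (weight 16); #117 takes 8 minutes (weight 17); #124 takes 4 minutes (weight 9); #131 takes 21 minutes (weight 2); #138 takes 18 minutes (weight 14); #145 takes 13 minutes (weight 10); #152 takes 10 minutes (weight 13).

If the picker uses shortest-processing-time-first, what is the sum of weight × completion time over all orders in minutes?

SPT (increasing processing time): #103 #124 #117 #152 #145 #138 #131 #110.
#103: finishes 2, weight 1, w·C = 2
#124: finishes 6, weight 9, w·C = 54
#117: finishes 14, weight 17, w·C = 238
#152: finishes 24, weight 13, w·C = 312
#145: finishes 37, weight 10, w·C = 370
#138: finishes 55, weight 14, w·C = 770
#131: finishes 76, weight 2, w·C = 152
#110: finishes 98, weight 16, w·C = 1568
Sum = 2+54+238+312+370+770+152+1568 = 3466.

3466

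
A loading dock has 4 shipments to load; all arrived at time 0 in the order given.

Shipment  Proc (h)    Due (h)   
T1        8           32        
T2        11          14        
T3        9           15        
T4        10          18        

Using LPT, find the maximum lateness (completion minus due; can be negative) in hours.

LPT (decreasing processing time): T2 T4 T3 T1.
T2: 0→11, due 14, lateness -3
T4: 11→21, due 18, lateness 3
T3: 21→30, due 15, lateness 15
T1: 30→38, due 32, lateness 6
Maximum = 15.

15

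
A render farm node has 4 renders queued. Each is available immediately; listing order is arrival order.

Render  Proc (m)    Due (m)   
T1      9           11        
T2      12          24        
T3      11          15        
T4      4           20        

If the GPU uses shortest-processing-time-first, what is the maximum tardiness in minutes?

12

SPT (increasing processing time): T4 T1 T3 T2.
T4: 0→4, due 20, tardiness 0
T1: 4→13, due 11, tardiness 2
T3: 13→24, due 15, tardiness 9
T2: 24→36, due 24, tardiness 12
Maximum = 12.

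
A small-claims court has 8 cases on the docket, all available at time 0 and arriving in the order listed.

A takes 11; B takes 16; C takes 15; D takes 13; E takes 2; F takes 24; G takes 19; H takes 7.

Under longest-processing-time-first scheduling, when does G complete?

43

LPT (decreasing processing time): F G B C D A H E.
F: 0→24
G: 24→43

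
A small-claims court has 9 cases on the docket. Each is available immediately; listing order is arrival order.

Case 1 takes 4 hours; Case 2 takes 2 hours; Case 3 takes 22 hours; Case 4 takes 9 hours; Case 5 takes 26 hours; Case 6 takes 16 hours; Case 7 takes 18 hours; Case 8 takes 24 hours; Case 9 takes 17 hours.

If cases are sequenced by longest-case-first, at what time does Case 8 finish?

50

LPT (decreasing processing time): Case 5 Case 8 Case 3 Case 7 Case 9 Case 6 Case 4 Case 1 Case 2.
Case 5: 0→26
Case 8: 26→50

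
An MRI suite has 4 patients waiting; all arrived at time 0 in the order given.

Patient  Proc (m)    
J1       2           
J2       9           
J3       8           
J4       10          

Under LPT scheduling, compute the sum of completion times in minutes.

85

LPT (decreasing processing time): J4 J2 J3 J1.
J4: 0→10
J2: 10→19
J3: 19→27
J1: 27→29
Sum = 10+19+27+29 = 85.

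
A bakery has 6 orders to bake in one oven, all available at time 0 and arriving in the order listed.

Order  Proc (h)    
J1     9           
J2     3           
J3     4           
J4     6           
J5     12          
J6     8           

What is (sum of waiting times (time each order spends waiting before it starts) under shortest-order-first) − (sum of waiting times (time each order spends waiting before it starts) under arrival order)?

SPT (increasing processing time): J2 J3 J4 J6 J1 J5.
J2: waits 0, runs 0→3
J3: waits 3, runs 3→7
J4: waits 7, runs 7→13
J6: waits 13, runs 13→21
J1: waits 21, runs 21→30
J5: waits 30, runs 30→42
Sum = 0+3+7+13+21+30 = 74.
FIFO (arrival order): J1 J2 J3 J4 J5 J6.
J1: waits 0, runs 0→9
J2: waits 9, runs 9→12
J3: waits 12, runs 12→16
J4: waits 16, runs 16→22
J5: waits 22, runs 22→34
J6: waits 34, runs 34→42
Sum = 0+9+12+16+22+34 = 93.
Difference = 74 − 93 = -19.

-19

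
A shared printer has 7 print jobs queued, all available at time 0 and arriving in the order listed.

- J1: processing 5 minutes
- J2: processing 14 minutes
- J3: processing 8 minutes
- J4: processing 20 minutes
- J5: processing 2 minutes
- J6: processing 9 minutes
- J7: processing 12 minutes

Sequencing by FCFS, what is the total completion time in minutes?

275

FIFO (arrival order): J1 J2 J3 J4 J5 J6 J7.
J1: 0→5
J2: 5→19
J3: 19→27
J4: 27→47
J5: 47→49
J6: 49→58
J7: 58→70
Sum = 5+19+27+47+49+58+70 = 275.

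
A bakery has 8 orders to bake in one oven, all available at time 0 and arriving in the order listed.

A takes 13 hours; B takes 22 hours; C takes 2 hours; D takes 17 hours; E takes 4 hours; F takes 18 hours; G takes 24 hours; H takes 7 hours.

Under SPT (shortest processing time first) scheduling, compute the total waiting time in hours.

SPT (increasing processing time): C E H A D F B G.
C: waits 0, runs 0→2
E: waits 2, runs 2→6
H: waits 6, runs 6→13
A: waits 13, runs 13→26
D: waits 26, runs 26→43
F: waits 43, runs 43→61
B: waits 61, runs 61→83
G: waits 83, runs 83→107
Sum = 0+2+6+13+26+43+61+83 = 234.

234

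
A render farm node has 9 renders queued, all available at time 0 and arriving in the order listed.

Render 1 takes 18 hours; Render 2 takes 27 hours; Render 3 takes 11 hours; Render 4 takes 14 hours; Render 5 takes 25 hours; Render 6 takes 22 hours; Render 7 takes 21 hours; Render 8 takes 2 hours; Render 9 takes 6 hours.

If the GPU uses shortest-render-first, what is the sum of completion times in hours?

544

SPT (increasing processing time): Render 8 Render 9 Render 3 Render 4 Render 1 Render 7 Render 6 Render 5 Render 2.
Render 8: 0→2
Render 9: 2→8
Render 3: 8→19
Render 4: 19→33
Render 1: 33→51
Render 7: 51→72
Render 6: 72→94
Render 5: 94→119
Render 2: 119→146
Sum = 2+8+19+33+51+72+94+119+146 = 544.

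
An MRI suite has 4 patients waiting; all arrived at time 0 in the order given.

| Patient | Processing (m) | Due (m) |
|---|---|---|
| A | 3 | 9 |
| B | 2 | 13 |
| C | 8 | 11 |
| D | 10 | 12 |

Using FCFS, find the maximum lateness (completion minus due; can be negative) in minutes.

11

FIFO (arrival order): A B C D.
A: 0→3, due 9, lateness -6
B: 3→5, due 13, lateness -8
C: 5→13, due 11, lateness 2
D: 13→23, due 12, lateness 11
Maximum = 11.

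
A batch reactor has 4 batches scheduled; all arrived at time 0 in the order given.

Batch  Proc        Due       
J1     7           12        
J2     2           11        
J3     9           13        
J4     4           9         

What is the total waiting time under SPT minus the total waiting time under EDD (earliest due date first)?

SPT (increasing processing time): J2 J4 J1 J3.
J2: waits 0, runs 0→2
J4: waits 2, runs 2→6
J1: waits 6, runs 6→13
J3: waits 13, runs 13→22
Sum = 0+2+6+13 = 21.
EDD (increasing due date): J4 J2 J1 J3.
J4: waits 0, runs 0→4
J2: waits 4, runs 4→6
J1: waits 6, runs 6→13
J3: waits 13, runs 13→22
Sum = 0+4+6+13 = 23.
Difference = 21 − 23 = -2.

-2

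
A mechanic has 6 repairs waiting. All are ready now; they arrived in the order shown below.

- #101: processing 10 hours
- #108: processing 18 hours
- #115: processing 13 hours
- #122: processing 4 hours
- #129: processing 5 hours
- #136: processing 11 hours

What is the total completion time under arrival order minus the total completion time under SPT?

69

FIFO (arrival order): #101 #108 #115 #122 #129 #136.
#101: 0→10
#108: 10→28
#115: 28→41
#122: 41→45
#129: 45→50
#136: 50→61
Sum = 10+28+41+45+50+61 = 235.
SPT (increasing processing time): #122 #129 #101 #136 #115 #108.
#122: 0→4
#129: 4→9
#101: 9→19
#136: 19→30
#115: 30→43
#108: 43→61
Sum = 4+9+19+30+43+61 = 166.
Difference = 235 − 166 = 69.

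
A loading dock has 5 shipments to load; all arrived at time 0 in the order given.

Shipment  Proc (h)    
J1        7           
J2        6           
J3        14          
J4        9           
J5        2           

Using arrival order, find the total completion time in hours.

121

FIFO (arrival order): J1 J2 J3 J4 J5.
J1: 0→7
J2: 7→13
J3: 13→27
J4: 27→36
J5: 36→38
Sum = 7+13+27+36+38 = 121.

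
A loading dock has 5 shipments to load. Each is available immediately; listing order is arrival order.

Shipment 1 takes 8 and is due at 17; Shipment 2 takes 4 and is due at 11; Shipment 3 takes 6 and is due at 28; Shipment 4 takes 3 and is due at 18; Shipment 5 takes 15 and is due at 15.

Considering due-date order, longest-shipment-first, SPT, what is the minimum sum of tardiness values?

EDD (increasing due date): Shipment 2 Shipment 5 Shipment 1 Shipment 4 Shipment 3.
Shipment 2: 0→4, due 11, tardiness 0
Shipment 5: 4→19, due 15, tardiness 4
Shipment 1: 19→27, due 17, tardiness 10
Shipment 4: 27→30, due 18, tardiness 12
Shipment 3: 30→36, due 28, tardiness 8
Sum = 0+4+10+12+8 = 34.
LPT (decreasing processing time): Shipment 5 Shipment 1 Shipment 3 Shipment 2 Shipment 4.
Shipment 5: 0→15, due 15, tardiness 0
Shipment 1: 15→23, due 17, tardiness 6
Shipment 3: 23→29, due 28, tardiness 1
Shipment 2: 29→33, due 11, tardiness 22
Shipment 4: 33→36, due 18, tardiness 18
Sum = 0+6+1+22+18 = 47.
SPT (increasing processing time): Shipment 4 Shipment 2 Shipment 3 Shipment 1 Shipment 5.
Shipment 4: 0→3, due 18, tardiness 0
Shipment 2: 3→7, due 11, tardiness 0
Shipment 3: 7→13, due 28, tardiness 0
Shipment 1: 13→21, due 17, tardiness 4
Shipment 5: 21→36, due 15, tardiness 21
Sum = 0+0+0+4+21 = 25.
EDD 34, LPT 47, SPT 25 → minimum 25.

25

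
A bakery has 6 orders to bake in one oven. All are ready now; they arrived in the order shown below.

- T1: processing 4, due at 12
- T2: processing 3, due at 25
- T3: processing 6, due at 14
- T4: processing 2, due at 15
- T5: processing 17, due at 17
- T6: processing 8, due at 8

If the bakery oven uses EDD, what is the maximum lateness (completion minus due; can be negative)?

EDD (increasing due date): T6 T1 T3 T4 T5 T2.
T6: 0→8, due 8, lateness 0
T1: 8→12, due 12, lateness 0
T3: 12→18, due 14, lateness 4
T4: 18→20, due 15, lateness 5
T5: 20→37, due 17, lateness 20
T2: 37→40, due 25, lateness 15
Maximum = 20.

20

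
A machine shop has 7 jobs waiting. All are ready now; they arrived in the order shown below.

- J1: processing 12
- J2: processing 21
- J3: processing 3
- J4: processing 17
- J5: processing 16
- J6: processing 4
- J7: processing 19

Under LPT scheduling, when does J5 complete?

73

LPT (decreasing processing time): J2 J7 J4 J5 J1 J6 J3.
J2: 0→21
J7: 21→40
J4: 40→57
J5: 57→73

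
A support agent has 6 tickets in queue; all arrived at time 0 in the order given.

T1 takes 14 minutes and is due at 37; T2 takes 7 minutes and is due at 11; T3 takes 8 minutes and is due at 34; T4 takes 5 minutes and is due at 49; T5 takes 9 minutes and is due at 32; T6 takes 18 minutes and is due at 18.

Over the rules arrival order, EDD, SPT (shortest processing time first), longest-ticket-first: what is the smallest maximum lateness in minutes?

19

FIFO (arrival order): T1 T2 T3 T4 T5 T6.
T1: 0→14, due 37, lateness -23
T2: 14→21, due 11, lateness 10
T3: 21→29, due 34, lateness -5
T4: 29→34, due 49, lateness -15
T5: 34→43, due 32, lateness 11
T6: 43→61, due 18, lateness 43
Maximum = 43.
EDD (increasing due date): T2 T6 T5 T3 T1 T4.
T2: 0→7, due 11, lateness -4
T6: 7→25, due 18, lateness 7
T5: 25→34, due 32, lateness 2
T3: 34→42, due 34, lateness 8
T1: 42→56, due 37, lateness 19
T4: 56→61, due 49, lateness 12
Maximum = 19.
SPT (increasing processing time): T4 T2 T3 T5 T1 T6.
T4: 0→5, due 49, lateness -44
T2: 5→12, due 11, lateness 1
T3: 12→20, due 34, lateness -14
T5: 20→29, due 32, lateness -3
T1: 29→43, due 37, lateness 6
T6: 43→61, due 18, lateness 43
Maximum = 43.
LPT (decreasing processing time): T6 T1 T5 T3 T2 T4.
T6: 0→18, due 18, lateness 0
T1: 18→32, due 37, lateness -5
T5: 32→41, due 32, lateness 9
T3: 41→49, due 34, lateness 15
T2: 49→56, due 11, lateness 45
T4: 56→61, due 49, lateness 12
Maximum = 45.
FIFO 43, EDD 19, SPT 43, LPT 45 → minimum 19.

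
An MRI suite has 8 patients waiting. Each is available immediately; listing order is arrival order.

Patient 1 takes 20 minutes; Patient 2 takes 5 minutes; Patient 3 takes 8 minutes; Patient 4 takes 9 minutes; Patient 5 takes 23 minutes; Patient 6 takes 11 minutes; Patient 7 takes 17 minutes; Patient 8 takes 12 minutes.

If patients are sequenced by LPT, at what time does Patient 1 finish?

43

LPT (decreasing processing time): Patient 5 Patient 1 Patient 7 Patient 8 Patient 6 Patient 4 Patient 3 Patient 2.
Patient 5: 0→23
Patient 1: 23→43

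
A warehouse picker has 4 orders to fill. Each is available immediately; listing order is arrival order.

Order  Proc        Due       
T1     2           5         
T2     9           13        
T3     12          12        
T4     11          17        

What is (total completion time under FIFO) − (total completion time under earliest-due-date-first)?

-3

FIFO (arrival order): T1 T2 T3 T4.
T1: 0→2
T2: 2→11
T3: 11→23
T4: 23→34
Sum = 2+11+23+34 = 70.
EDD (increasing due date): T1 T3 T2 T4.
T1: 0→2
T3: 2→14
T2: 14→23
T4: 23→34
Sum = 2+14+23+34 = 73.
Difference = 70 − 73 = -3.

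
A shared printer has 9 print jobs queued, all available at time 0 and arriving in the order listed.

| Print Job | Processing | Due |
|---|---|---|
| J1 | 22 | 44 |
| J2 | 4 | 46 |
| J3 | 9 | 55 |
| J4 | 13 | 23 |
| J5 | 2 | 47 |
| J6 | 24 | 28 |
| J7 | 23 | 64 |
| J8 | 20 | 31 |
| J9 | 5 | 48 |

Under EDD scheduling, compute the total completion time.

EDD (increasing due date): J4 J6 J8 J1 J2 J5 J9 J3 J7.
J4: 0→13
J6: 13→37
J8: 37→57
J1: 57→79
J2: 79→83
J5: 83→85
J9: 85→90
J3: 90→99
J7: 99→122
Sum = 13+37+57+79+83+85+90+99+122 = 665.

665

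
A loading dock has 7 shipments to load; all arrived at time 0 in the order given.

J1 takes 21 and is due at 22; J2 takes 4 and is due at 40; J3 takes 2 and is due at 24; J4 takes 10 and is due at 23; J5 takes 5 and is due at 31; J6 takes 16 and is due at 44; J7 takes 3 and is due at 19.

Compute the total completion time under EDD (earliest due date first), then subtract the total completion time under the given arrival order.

EDD (increasing due date): J7 J1 J4 J3 J5 J2 J6.
J7: 0→3
J1: 3→24
J4: 24→34
J3: 34→36
J5: 36→41
J2: 41→45
J6: 45→61
Sum = 3+24+34+36+41+45+61 = 244.
FIFO (arrival order): J1 J2 J3 J4 J5 J6 J7.
J1: 0→21
J2: 21→25
J3: 25→27
J4: 27→37
J5: 37→42
J6: 42→58
J7: 58→61
Sum = 21+25+27+37+42+58+61 = 271.
Difference = 244 − 271 = -27.

-27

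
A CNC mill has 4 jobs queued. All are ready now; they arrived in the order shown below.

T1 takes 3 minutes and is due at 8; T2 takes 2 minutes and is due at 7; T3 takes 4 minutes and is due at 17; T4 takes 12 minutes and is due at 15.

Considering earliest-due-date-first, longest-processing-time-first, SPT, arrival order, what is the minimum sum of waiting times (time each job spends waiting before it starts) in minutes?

EDD (increasing due date): T2 T1 T4 T3.
T2: waits 0, runs 0→2
T1: waits 2, runs 2→5
T4: waits 5, runs 5→17
T3: waits 17, runs 17→21
Sum = 0+2+5+17 = 24.
LPT (decreasing processing time): T4 T3 T1 T2.
T4: waits 0, runs 0→12
T3: waits 12, runs 12→16
T1: waits 16, runs 16→19
T2: waits 19, runs 19→21
Sum = 0+12+16+19 = 47.
SPT (increasing processing time): T2 T1 T3 T4.
T2: waits 0, runs 0→2
T1: waits 2, runs 2→5
T3: waits 5, runs 5→9
T4: waits 9, runs 9→21
Sum = 0+2+5+9 = 16.
FIFO (arrival order): T1 T2 T3 T4.
T1: waits 0, runs 0→3
T2: waits 3, runs 3→5
T3: waits 5, runs 5→9
T4: waits 9, runs 9→21
Sum = 0+3+5+9 = 17.
EDD 24, LPT 47, SPT 16, FIFO 17 → minimum 16.

16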